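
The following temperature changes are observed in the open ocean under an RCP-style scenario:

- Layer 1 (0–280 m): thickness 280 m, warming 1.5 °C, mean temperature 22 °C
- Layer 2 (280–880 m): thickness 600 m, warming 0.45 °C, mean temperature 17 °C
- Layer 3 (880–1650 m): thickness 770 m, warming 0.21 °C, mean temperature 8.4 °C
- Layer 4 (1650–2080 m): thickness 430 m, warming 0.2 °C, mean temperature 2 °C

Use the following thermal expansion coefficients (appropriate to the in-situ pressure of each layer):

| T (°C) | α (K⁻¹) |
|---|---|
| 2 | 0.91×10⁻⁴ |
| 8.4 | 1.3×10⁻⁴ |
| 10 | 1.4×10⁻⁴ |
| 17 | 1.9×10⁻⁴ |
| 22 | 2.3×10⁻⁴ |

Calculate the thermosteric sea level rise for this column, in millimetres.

Layer 1 at 22 °C → α = 2.3×10⁻⁴ K⁻¹
Layer 2 at 17 °C → α = 1.9×10⁻⁴ K⁻¹
Layer 3 at 8.4 °C → α = 1.3×10⁻⁴ K⁻¹
Layer 4 at 2 °C → α = 0.91×10⁻⁴ K⁻¹
0–280 m: 1.5 × 280 × 2.3×10⁻⁴ = 0.09660 m
Layer 2: 0.45 × 1.9×10⁻⁴ × 600 = 0.05130 m
880–1650 m: 1.3×10⁻⁴ × 770 × 0.21 = 0.021021 m
Layer 4: 0.2 × 430 × 0.91×10⁻⁴ = 0.007826 m
Δh = 0.09660 + 0.05130 + 0.021021 + 0.007826 = 0.176747 m ≈ 180 mm

Δh ≈ 180 mm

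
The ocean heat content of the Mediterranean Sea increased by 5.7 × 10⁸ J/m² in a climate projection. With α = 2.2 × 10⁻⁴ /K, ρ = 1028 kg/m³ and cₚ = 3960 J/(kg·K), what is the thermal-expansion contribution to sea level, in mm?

about 31 mm

Δh = αQ/(ρcₚ) = 2.2×10⁻⁴ × 5.7×10⁸ / (1028 × 3960) ≈ 0.030804 m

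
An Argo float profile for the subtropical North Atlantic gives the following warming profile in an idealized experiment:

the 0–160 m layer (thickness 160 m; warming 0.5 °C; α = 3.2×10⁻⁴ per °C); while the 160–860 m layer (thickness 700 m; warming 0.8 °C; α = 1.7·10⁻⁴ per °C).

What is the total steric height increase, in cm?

about 12.1 cm

0–160 m: 160 × 3.2×10⁻⁴ × 0.5 = 0.02560 m
Layer 2: 1.7×10⁻⁴ × 700 × 0.8 = 0.09520 m
Δh = 0.02560 + 0.09520 = 0.12080 m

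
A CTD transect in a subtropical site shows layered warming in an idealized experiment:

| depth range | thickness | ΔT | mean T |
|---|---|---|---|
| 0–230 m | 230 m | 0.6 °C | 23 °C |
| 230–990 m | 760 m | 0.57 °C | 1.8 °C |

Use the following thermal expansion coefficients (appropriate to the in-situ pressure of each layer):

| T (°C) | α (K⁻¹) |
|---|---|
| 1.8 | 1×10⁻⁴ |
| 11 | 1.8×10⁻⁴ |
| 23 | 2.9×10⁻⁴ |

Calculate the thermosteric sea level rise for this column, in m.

Layer 1 at 23 °C → α = 2.9×10⁻⁴ K⁻¹
Layer 2 at 1.8 °C → α = 1×10⁻⁴ K⁻¹
230 × 0.6 × 2.9×10⁻⁴ = 0.04002 m
1×10⁻⁴ × 0.57 × 760 = 0.04332 m
Δh = 0.04002 + 0.04332 = 0.08334 m

0.0833 m of thermosteric rise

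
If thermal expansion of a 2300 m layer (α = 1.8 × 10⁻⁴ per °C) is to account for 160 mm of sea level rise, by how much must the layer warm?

0.39 K

ΔT = Δh/(αH) = 0.16 / (1.8×10⁻⁴ × 2300) ≈ 0.3865 K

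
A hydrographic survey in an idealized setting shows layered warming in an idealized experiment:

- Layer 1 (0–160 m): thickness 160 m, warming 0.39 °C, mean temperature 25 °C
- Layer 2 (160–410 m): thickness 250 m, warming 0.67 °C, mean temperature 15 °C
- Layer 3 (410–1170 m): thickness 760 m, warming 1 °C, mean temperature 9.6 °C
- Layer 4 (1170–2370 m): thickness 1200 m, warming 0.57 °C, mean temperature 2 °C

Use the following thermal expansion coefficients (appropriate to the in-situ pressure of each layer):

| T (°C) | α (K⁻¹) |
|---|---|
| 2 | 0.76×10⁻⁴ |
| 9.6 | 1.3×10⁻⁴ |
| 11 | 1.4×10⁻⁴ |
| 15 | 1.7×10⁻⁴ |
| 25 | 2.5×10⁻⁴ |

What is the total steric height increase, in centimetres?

about 19 cm

Layer 1 at 25 °C → α = 2.5×10⁻⁴ K⁻¹
Layer 2 at 15 °C → α = 1.7×10⁻⁴ K⁻¹
Layer 3 at 9.6 °C → α = 1.3×10⁻⁴ K⁻¹
Layer 4 at 2 °C → α = 0.76×10⁻⁴ K⁻¹
0.39 × 2.5×10⁻⁴ × 160 = 0.01560 m
Layer 2: 0.67 × 250 × 1.7×10⁻⁴ = 0.028475 m
410–1170 m: 1.3×10⁻⁴ × 1 × 760 = 0.09880 m
0.76×10⁻⁴ × 1200 × 0.57 = 0.051984 m
Δh = 0.01560 + 0.028475 + 0.09880 + 0.051984 = 0.194859 m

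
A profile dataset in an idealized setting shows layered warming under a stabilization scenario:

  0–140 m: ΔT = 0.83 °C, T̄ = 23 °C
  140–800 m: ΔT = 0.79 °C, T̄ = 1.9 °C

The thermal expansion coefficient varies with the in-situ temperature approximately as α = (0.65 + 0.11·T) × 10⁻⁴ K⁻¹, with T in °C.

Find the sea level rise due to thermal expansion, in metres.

Layer 1: α = (0.65 + 0.11×23)×10⁻⁴ = 3.18×10⁻⁴ K⁻¹
Layer 2: α = (0.65 + 0.11×1.9)×10⁻⁴ = 0.859×10⁻⁴ K⁻¹
Layer 1: 140 × 3.18×10⁻⁴ × 0.83 = 0.0369516 m
140–800 m: 0.859×10⁻⁴ × 660 × 0.79 = 0.04478826 m
Δh = 0.0369516 + 0.04478826 = 0.08173986 m

Δh = 0.082 m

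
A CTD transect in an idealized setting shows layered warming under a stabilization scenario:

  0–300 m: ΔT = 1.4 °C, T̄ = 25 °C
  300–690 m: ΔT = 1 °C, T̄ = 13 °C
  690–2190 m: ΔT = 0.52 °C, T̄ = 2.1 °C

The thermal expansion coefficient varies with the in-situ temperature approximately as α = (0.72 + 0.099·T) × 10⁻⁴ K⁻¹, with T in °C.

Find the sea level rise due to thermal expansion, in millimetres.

Layer 1: α = (0.72 + 0.099×25)×10⁻⁴ = 3.195×10⁻⁴ K⁻¹
Layer 2: α = (0.72 + 0.099×13)×10⁻⁴ = 2.007×10⁻⁴ K⁻¹
Layer 3: α = (0.72 + 0.099×2.1)×10⁻⁴ = 0.9279×10⁻⁴ K⁻¹
0–300 m: 300 × 3.195×10⁻⁴ × 1.4 = 0.13419 m
2.007×10⁻⁴ × 1 × 390 = 0.078273 m
0.52 × 0.9279×10⁻⁴ × 1500 = 0.0723762 m
Δh = 0.13419 + 0.078273 + 0.0723762 = 0.2848392 m

Δh = 285 mm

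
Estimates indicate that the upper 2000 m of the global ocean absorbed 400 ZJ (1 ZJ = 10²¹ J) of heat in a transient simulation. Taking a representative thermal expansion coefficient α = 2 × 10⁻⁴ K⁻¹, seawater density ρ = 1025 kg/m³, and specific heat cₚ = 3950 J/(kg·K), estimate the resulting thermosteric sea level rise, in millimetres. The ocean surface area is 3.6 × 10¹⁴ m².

Per unit area: Q = 400×10²¹ / (3.6×10¹⁴) ≈ 1.111×10⁹ J/m²
Δh = αQ/(ρcₚ) = 2×10⁻⁴ × 1.111×10⁹ / (1025 × 3950) ≈ 0.054881 m

54.9 mm of thermosteric rise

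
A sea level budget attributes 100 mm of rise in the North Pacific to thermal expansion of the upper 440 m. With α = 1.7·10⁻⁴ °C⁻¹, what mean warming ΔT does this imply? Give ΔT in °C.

1.3 °C

ΔT = Δh/(αH) = 0.1 / (1.7×10⁻⁴ × 440) ≈ 1.337 °C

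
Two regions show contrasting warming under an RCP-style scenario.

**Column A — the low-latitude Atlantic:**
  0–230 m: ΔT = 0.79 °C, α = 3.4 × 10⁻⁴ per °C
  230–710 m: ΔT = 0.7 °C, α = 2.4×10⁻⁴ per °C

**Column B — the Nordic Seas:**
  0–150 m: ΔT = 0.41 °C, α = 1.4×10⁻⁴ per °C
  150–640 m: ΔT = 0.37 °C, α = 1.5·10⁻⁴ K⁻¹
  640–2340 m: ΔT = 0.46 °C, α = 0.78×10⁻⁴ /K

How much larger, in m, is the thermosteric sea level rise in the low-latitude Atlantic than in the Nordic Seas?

Δh_A − Δh_B ≈ 0.0456 m

A Layer 1: 3.4×10⁻⁴ × 0.79 × 230 = 0.061778 m
A Layer 2: 0.7 × 2.4×10⁻⁴ × 480 = 0.08064 m
A total: 0.142418 m
B 1.4×10⁻⁴ × 150 × 0.41 = 0.00861 m
B 1.5×10⁻⁴ × 490 × 0.37 = 0.027195 m
B 640–2340 m: 0.46 × 1700 × 0.78×10⁻⁴ = 0.060996 m
B total: 0.096801 m
Difference: 0.142418 − 0.096801 = 0.045617 m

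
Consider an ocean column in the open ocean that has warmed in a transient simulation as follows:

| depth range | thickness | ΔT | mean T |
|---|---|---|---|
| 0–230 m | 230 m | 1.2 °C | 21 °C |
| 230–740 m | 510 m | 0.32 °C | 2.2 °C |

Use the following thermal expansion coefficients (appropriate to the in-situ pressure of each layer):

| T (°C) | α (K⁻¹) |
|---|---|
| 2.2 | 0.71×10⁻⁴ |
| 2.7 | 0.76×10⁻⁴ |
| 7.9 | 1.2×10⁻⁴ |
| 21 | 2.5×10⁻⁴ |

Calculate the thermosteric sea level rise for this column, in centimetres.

Layer 1 at 21 °C → α = 2.5×10⁻⁴ K⁻¹
Layer 2 at 2.2 °C → α = 0.71×10⁻⁴ K⁻¹
2.5×10⁻⁴ × 230 × 1.2 = 0.06900 m
510 × 0.32 × 0.71×10⁻⁴ = 0.0115872 m
Δh = 0.06900 + 0.0115872 = 0.0805872 m

Δh = 8.06 cm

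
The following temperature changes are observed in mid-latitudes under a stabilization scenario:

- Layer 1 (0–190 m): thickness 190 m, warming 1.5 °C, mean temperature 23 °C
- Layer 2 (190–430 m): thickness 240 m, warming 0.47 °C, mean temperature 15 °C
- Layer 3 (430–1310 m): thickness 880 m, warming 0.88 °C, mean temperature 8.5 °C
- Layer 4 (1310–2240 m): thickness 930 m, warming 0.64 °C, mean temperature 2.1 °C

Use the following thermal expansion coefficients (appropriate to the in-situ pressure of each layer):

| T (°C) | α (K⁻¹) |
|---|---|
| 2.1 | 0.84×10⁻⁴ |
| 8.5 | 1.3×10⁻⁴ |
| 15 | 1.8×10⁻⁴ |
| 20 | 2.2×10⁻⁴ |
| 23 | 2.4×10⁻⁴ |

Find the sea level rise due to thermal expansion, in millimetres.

Δh = 239 mm

Layer 1 at 23 °C → α = 2.4×10⁻⁴ K⁻¹
Layer 2 at 15 °C → α = 1.8×10⁻⁴ K⁻¹
Layer 3 at 8.5 °C → α = 1.3×10⁻⁴ K⁻¹
Layer 4 at 2.1 °C → α = 0.84×10⁻⁴ K⁻¹
1.5 × 2.4×10⁻⁴ × 190 = 0.06840 m
240 × 0.47 × 1.8×10⁻⁴ = 0.020304 m
Layer 3: 1.3×10⁻⁴ × 0.88 × 880 = 0.100672 m
0.84×10⁻⁴ × 930 × 0.64 = 0.0499968 m
Δh = 0.06840 + 0.020304 + 0.100672 + 0.0499968 = 0.2393728 m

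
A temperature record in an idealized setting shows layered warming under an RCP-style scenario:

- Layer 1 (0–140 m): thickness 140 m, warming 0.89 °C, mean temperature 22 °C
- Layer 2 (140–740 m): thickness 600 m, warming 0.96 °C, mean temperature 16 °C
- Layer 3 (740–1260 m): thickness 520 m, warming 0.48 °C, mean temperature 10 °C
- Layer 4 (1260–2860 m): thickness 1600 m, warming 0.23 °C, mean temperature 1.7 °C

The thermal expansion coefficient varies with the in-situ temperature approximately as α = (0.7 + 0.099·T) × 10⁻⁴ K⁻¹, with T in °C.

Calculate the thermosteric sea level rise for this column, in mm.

242 mm

Layer 1: α = (0.7 + 0.099×22)×10⁻⁴ = 2.878×10⁻⁴ K⁻¹
Layer 2: α = (0.7 + 0.099×16)×10⁻⁴ = 2.284×10⁻⁴ K⁻¹
Layer 3: α = (0.7 + 0.099×10)×10⁻⁴ = 1.69×10⁻⁴ K⁻¹
Layer 4: α = (0.7 + 0.099×1.7)×10⁻⁴ = 0.8683×10⁻⁴ K⁻¹
Layer 1: 0.89 × 2.878×10⁻⁴ × 140 = 0.03585988 m
140–740 m: 0.96 × 2.284×10⁻⁴ × 600 = 0.1315584 m
740–1260 m: 520 × 0.48 × 1.69×10⁻⁴ = 0.0421824 m
0.23 × 1600 × 0.8683×10⁻⁴ = 0.03195344 m
Δh = 0.03585988 + 0.1315584 + 0.0421824 + 0.03195344 = 0.24155412 m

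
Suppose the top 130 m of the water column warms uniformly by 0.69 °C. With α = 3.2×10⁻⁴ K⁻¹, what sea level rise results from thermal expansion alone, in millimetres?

Δh = αΔT·H = 3.2×10⁻⁴ × 0.69 × 130 = 0.028704 m

28.7 mm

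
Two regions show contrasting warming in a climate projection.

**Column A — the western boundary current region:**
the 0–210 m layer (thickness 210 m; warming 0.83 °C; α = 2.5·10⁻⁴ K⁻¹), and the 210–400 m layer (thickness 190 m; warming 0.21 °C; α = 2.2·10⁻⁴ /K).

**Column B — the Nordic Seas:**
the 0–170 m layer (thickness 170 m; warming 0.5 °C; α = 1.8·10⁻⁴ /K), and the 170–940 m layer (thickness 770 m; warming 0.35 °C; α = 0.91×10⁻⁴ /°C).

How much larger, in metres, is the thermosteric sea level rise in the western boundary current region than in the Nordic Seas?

A 0–210 m: 210 × 2.5×10⁻⁴ × 0.83 = 0.043575 m
A Layer 2: 2.2×10⁻⁴ × 190 × 0.21 = 0.008778 m
A total: 0.052353 m
B 0.5 × 1.8×10⁻⁴ × 170 = 0.01530 m
B 0.91×10⁻⁴ × 0.35 × 770 = 0.0245245 m
B total: 0.0398245 m
Difference: 0.052353 − 0.0398245 = 0.0125285 m

Δh_A − Δh_B ≈ 0.0125 m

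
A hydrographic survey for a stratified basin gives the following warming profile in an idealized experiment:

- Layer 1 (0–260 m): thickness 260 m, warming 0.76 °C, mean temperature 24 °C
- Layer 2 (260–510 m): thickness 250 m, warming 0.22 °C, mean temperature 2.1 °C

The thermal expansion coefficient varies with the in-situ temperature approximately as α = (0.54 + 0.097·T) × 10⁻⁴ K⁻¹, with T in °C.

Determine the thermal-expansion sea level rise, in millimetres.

Layer 1: α = (0.54 + 0.097×24)×10⁻⁴ = 2.868×10⁻⁴ K⁻¹
Layer 2: α = (0.54 + 0.097×2.1)×10⁻⁴ = 0.7437×10⁻⁴ K⁻¹
Layer 1: 0.76 × 2.868×10⁻⁴ × 260 = 0.05667168 m
Layer 2: 0.22 × 250 × 0.7437×10⁻⁴ = 0.00409035 m
Δh = 0.05667168 + 0.00409035 = 0.06076203 m ≈ 61 mm

61 mm of thermosteric rise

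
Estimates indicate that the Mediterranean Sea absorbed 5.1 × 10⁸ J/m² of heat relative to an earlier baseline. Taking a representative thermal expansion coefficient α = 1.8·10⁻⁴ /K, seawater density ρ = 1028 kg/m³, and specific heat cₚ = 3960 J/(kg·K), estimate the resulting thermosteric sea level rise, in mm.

Δh = αQ/(ρcₚ) = 1.8×10⁻⁴ × 5.1×10⁸ / (1028 × 3960) ≈ 0.02255 m

22.6 mm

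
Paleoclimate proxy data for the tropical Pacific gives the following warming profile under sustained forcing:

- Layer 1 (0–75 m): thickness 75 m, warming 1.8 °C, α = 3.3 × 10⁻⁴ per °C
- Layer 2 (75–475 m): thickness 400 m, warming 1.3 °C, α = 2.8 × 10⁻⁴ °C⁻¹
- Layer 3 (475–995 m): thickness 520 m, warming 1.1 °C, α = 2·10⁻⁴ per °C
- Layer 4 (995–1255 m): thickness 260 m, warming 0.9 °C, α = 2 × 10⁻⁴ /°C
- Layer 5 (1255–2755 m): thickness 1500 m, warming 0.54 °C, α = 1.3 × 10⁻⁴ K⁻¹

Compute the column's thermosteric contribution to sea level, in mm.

0–75 m: 75 × 3.3×10⁻⁴ × 1.8 = 0.04455 m
2.8×10⁻⁴ × 1.3 × 400 = 0.14560 m
475–995 m: 2×10⁻⁴ × 520 × 1.1 = 0.11440 m
0.9 × 2×10⁻⁴ × 260 = 0.04680 m
Layer 5: 1500 × 0.54 × 1.3×10⁻⁴ = 0.10530 m
Δh = 0.04455 + 0.14560 + 0.11440 + 0.04680 + 0.10530 = 0.45665 m

457 mm of thermosteric rise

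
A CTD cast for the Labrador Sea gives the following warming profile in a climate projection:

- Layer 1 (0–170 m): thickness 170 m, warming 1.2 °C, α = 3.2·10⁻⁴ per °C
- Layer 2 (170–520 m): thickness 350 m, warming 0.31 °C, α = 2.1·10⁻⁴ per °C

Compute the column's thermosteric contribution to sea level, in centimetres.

Layer 1: 3.2×10⁻⁴ × 170 × 1.2 = 0.06528 m
0.31 × 350 × 2.1×10⁻⁴ = 0.022785 m
Δh = 0.06528 + 0.022785 = 0.088065 m

Δh ≈ 8.81 cm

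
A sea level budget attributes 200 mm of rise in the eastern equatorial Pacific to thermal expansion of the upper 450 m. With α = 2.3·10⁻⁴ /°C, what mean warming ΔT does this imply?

ΔT = Δh/(αH) = 0.2 / (2.3×10⁻⁴ × 450) ≈ 1.932 K

about 1.93 K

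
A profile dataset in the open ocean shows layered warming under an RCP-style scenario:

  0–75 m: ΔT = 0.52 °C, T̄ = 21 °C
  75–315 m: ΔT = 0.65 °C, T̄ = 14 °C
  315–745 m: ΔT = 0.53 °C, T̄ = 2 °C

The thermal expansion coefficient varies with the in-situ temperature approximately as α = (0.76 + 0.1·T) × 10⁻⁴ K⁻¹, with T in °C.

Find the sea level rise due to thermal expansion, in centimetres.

Layer 1: α = (0.76 + 0.1×21)×10⁻⁴ = 2.86×10⁻⁴ K⁻¹
Layer 2: α = (0.76 + 0.1×14)×10⁻⁴ = 2.16×10⁻⁴ K⁻¹
Layer 3: α = (0.76 + 0.1×2)×10⁻⁴ = 0.96×10⁻⁴ K⁻¹
2.86×10⁻⁴ × 75 × 0.52 = 0.011154 m
Layer 2: 240 × 0.65 × 2.16×10⁻⁴ = 0.033696 m
315–745 m: 0.96×10⁻⁴ × 0.53 × 430 = 0.0218784 m
Δh = 0.011154 + 0.033696 + 0.0218784 = 0.0667284 m

Δh ≈ 6.7 cm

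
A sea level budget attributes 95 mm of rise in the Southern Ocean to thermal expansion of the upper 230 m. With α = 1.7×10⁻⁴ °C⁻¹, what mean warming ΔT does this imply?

2.4 K

ΔT = Δh/(αH) = 0.095 / (1.7×10⁻⁴ × 230) ≈ 2.430 K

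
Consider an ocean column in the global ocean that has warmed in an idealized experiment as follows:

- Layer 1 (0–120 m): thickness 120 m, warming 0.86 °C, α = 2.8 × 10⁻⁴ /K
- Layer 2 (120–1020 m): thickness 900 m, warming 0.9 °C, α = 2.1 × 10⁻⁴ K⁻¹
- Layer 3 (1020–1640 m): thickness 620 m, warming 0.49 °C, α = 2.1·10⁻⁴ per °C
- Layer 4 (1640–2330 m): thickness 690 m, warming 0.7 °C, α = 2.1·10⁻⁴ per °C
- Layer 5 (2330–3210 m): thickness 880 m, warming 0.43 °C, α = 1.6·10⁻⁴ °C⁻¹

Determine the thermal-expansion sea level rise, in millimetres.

Δh ≈ 425 mm

Layer 1: 120 × 0.86 × 2.8×10⁻⁴ = 0.028896 m
120–1020 m: 0.9 × 900 × 2.1×10⁻⁴ = 0.17010 m
620 × 2.1×10⁻⁴ × 0.49 = 0.063798 m
0.7 × 2.1×10⁻⁴ × 690 = 0.10143 m
1.6×10⁻⁴ × 0.43 × 880 = 0.060544 m
Δh = 0.028896 + 0.17010 + 0.063798 + 0.10143 + 0.060544 = 0.424768 m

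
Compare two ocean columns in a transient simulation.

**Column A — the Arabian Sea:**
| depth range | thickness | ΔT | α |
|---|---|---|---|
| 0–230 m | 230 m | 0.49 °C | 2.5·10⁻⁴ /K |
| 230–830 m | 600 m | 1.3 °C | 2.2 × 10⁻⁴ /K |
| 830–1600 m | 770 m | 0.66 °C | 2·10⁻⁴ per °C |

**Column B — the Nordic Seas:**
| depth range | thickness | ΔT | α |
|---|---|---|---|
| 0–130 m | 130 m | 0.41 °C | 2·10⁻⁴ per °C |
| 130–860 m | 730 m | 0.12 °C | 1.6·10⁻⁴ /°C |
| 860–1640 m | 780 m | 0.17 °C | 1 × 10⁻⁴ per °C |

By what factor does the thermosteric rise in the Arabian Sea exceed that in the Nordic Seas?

a factor of 7.9

A Layer 1: 230 × 0.49 × 2.5×10⁻⁴ = 0.028175 m
A Layer 2: 600 × 1.3 × 2.2×10⁻⁴ = 0.17160 m
A 770 × 2×10⁻⁴ × 0.66 = 0.10164 m
A total: 0.301415 m
B 0–130 m: 130 × 0.41 × 2×10⁻⁴ = 0.01066 m
B Layer 2: 1.6×10⁻⁴ × 730 × 0.12 = 0.014016 m
B 860–1640 m: 780 × 1×10⁻⁴ × 0.17 = 0.01326 m
B total: 0.037936 m
Ratio: 0.301415 / 0.037936 ≈ 7.945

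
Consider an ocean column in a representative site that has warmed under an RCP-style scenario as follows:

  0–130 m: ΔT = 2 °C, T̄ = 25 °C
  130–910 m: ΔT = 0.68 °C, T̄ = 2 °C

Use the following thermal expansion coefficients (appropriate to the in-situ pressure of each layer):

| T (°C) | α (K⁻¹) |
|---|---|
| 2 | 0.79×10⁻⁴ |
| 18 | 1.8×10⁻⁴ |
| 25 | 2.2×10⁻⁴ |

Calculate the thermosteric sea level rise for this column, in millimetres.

Layer 1 at 25 °C → α = 2.2×10⁻⁴ K⁻¹
Layer 2 at 2 °C → α = 0.79×10⁻⁴ K⁻¹
2 × 2.2×10⁻⁴ × 130 = 0.05720 m
0.79×10⁻⁴ × 780 × 0.68 = 0.0419016 m
Δh = 0.05720 + 0.0419016 = 0.0991016 m ≈ 99 mm

Δh = 99 mm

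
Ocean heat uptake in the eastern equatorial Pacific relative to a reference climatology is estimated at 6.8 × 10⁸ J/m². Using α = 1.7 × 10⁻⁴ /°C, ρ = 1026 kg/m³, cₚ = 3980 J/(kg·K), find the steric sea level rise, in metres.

Δh ≈ 0.028 m

Δh = αQ/(ρcₚ) = 1.7×10⁻⁴ × 6.8×10⁸ / (1026 × 3980) ≈ 0.028309 m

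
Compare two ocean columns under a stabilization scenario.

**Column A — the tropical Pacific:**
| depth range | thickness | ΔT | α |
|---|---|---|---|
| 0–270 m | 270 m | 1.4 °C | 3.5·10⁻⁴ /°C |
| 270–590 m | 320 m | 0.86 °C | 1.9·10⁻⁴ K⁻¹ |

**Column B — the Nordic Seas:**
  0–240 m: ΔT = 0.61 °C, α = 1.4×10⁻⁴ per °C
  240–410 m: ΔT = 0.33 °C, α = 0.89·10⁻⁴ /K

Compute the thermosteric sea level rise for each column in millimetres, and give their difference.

A 0–270 m: 1.4 × 3.5×10⁻⁴ × 270 = 0.13230 m
A Layer 2: 0.86 × 320 × 1.9×10⁻⁴ = 0.052288 m
A total: 0.184588 m
B 0–240 m: 1.4×10⁻⁴ × 240 × 0.61 = 0.020496 m
B 170 × 0.33 × 0.89×10⁻⁴ = 0.0049929 m
B total: 0.0254889 m
Difference: 0.184588 − 0.0254889 = 0.1590991 m

Δh_A ≈ 180 mm, Δh_B ≈ 25 mm; difference ≈ 160 mm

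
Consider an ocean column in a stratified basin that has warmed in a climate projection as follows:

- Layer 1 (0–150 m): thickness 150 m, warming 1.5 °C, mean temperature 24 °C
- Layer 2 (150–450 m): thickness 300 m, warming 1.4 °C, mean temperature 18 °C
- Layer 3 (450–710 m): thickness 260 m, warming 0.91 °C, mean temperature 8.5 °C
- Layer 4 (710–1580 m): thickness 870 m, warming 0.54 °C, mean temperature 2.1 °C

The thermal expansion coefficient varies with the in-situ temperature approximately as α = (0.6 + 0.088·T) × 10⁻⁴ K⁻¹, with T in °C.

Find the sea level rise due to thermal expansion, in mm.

Layer 1: α = (0.6 + 0.088×24)×10⁻⁴ = 2.712×10⁻⁴ K⁻¹
Layer 2: α = (0.6 + 0.088×18)×10⁻⁴ = 2.184×10⁻⁴ K⁻¹
Layer 3: α = (0.6 + 0.088×8.5)×10⁻⁴ = 1.348×10⁻⁴ K⁻¹
Layer 4: α = (0.6 + 0.088×2.1)×10⁻⁴ = 0.7848×10⁻⁴ K⁻¹
2.712×10⁻⁴ × 1.5 × 150 = 0.06102 m
2.184×10⁻⁴ × 300 × 1.4 = 0.091728 m
260 × 1.348×10⁻⁴ × 0.91 = 0.03189368 m
Layer 4: 0.7848×10⁻⁴ × 870 × 0.54 = 0.036869904 m
Δh = 0.06102 + 0.091728 + 0.03189368 + 0.036869904 = 0.221511584 m ≈ 222 mm

222 mm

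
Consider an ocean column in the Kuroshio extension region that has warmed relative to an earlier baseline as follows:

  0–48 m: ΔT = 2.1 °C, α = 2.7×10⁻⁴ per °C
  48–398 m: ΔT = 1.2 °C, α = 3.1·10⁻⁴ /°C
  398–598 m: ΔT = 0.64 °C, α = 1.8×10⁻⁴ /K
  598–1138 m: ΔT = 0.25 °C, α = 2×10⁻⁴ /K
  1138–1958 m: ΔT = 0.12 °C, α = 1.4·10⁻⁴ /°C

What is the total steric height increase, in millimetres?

Δh ≈ 221 mm

2.7×10⁻⁴ × 2.1 × 48 = 0.027216 m
350 × 1.2 × 3.1×10⁻⁴ = 0.13020 m
0.64 × 1.8×10⁻⁴ × 200 = 0.02304 m
Layer 4: 0.25 × 2×10⁻⁴ × 540 = 0.02700 m
1138–1958 m: 0.12 × 1.4×10⁻⁴ × 820 = 0.013776 m
Δh = 0.027216 + 0.13020 + 0.02304 + 0.02700 + 0.013776 = 0.221232 m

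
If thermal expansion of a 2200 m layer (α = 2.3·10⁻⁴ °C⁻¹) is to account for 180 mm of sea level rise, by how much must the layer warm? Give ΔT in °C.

ΔT = Δh/(αH) = 0.18 / (2.3×10⁻⁴ × 2200) ≈ 0.3557 °C

0.36 °C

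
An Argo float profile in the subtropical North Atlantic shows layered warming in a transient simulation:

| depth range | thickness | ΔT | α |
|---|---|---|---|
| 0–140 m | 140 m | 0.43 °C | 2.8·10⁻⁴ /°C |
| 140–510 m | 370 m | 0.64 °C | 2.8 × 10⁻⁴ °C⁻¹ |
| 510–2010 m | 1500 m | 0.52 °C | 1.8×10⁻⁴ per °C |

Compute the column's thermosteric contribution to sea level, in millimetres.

140 × 0.43 × 2.8×10⁻⁴ = 0.016856 m
370 × 0.64 × 2.8×10⁻⁴ = 0.066304 m
510–2010 m: 1.8×10⁻⁴ × 0.52 × 1500 = 0.14040 m
Δh = 0.016856 + 0.066304 + 0.14040 = 0.22356 m

220 mm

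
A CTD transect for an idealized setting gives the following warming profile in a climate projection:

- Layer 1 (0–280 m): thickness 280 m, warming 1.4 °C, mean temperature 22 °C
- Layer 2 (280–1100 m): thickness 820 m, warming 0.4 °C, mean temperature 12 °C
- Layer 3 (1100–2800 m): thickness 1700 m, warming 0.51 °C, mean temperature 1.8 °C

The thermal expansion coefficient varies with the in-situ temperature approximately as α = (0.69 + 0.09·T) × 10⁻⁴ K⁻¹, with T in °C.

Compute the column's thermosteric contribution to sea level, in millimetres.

Layer 1: α = (0.69 + 0.09×22)×10⁻⁴ = 2.67×10⁻⁴ K⁻¹
Layer 2: α = (0.69 + 0.09×12)×10⁻⁴ = 1.77×10⁻⁴ K⁻¹
Layer 3: α = (0.69 + 0.09×1.8)×10⁻⁴ = 0.852×10⁻⁴ K⁻¹
280 × 1.4 × 2.67×10⁻⁴ = 0.104664 m
Layer 2: 1.77×10⁻⁴ × 820 × 0.4 = 0.058056 m
1100–2800 m: 0.51 × 0.852×10⁻⁴ × 1700 = 0.0738684 m
Δh = 0.104664 + 0.058056 + 0.0738684 = 0.2365884 m ≈ 237 mm

Δh ≈ 237 mm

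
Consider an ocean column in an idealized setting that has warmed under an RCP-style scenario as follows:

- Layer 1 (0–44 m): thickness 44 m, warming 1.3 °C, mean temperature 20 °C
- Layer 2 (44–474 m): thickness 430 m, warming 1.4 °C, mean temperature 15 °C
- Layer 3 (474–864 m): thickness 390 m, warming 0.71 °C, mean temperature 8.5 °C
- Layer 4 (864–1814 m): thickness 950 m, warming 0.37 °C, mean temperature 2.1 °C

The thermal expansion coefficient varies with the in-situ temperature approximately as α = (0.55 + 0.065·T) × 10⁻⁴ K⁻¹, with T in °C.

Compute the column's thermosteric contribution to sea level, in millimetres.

Δh ≈ 157 mm

Layer 1: α = (0.55 + 0.065×20)×10⁻⁴ = 1.85×10⁻⁴ K⁻¹
Layer 2: α = (0.55 + 0.065×15)×10⁻⁴ = 1.525×10⁻⁴ K⁻¹
Layer 3: α = (0.55 + 0.065×8.5)×10⁻⁴ = 1.1025×10⁻⁴ K⁻¹
Layer 4: α = (0.55 + 0.065×2.1)×10⁻⁴ = 0.6865×10⁻⁴ K⁻¹
44 × 1.3 × 1.85×10⁻⁴ = 0.010582 m
Layer 2: 1.525×10⁻⁴ × 1.4 × 430 = 0.091805 m
Layer 3: 0.71 × 1.1025×10⁻⁴ × 390 = 0.030528225 m
864–1814 m: 950 × 0.37 × 0.6865×10⁻⁴ = 0.024130475 m
Δh = 0.010582 + 0.091805 + 0.030528225 + 0.024130475 = 0.1570457 m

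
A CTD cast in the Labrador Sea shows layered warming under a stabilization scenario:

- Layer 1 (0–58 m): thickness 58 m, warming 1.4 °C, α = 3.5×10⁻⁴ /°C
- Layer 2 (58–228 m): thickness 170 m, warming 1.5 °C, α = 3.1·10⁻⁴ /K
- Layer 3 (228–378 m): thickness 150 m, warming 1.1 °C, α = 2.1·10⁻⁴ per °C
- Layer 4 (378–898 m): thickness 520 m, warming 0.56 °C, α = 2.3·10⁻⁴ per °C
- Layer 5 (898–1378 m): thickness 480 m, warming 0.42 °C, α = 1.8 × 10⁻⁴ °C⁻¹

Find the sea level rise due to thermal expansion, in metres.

1.4 × 3.5×10⁻⁴ × 58 = 0.02842 m
Layer 2: 170 × 1.5 × 3.1×10⁻⁴ = 0.07905 m
228–378 m: 1.1 × 2.1×10⁻⁴ × 150 = 0.03465 m
378–898 m: 0.56 × 2.3×10⁻⁴ × 520 = 0.066976 m
Layer 5: 1.8×10⁻⁴ × 480 × 0.42 = 0.036288 m
Δh = 0.02842 + 0.07905 + 0.03465 + 0.066976 + 0.036288 = 0.245384 m

about 0.25 m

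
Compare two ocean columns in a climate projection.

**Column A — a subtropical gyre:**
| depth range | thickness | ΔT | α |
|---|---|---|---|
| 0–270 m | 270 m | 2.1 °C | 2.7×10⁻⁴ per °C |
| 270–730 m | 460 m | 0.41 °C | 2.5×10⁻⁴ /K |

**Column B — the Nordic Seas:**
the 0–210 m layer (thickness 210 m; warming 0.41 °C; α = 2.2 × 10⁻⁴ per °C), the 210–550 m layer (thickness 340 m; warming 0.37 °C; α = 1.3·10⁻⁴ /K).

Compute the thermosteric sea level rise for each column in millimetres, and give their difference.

A: 200 mm; B: 35 mm; difference 160 mm

A 2.7×10⁻⁴ × 2.1 × 270 = 0.15309 m
A 2.5×10⁻⁴ × 460 × 0.41 = 0.04715 m
A total: 0.20024 m
B 210 × 0.41 × 2.2×10⁻⁴ = 0.018942 m
B 0.37 × 340 × 1.3×10⁻⁴ = 0.016354 m
B total: 0.035296 m
Difference: 0.20024 − 0.035296 = 0.164944 m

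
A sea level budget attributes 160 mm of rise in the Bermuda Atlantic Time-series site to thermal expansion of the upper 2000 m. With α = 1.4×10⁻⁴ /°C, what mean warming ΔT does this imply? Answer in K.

about 0.57 K

ΔT = Δh/(αH) = 0.16 / (1.4×10⁻⁴ × 2000) ≈ 0.5714 K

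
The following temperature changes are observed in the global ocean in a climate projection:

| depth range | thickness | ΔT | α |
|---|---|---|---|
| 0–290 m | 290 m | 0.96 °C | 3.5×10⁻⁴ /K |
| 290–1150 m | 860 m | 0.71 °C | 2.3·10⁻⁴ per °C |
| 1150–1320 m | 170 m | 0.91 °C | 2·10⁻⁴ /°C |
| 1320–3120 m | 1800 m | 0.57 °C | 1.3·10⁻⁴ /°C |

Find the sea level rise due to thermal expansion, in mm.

400 mm of thermosteric rise

0–290 m: 290 × 0.96 × 3.5×10⁻⁴ = 0.09744 m
290–1150 m: 0.71 × 860 × 2.3×10⁻⁴ = 0.140438 m
2×10⁻⁴ × 170 × 0.91 = 0.03094 m
Layer 4: 1.3×10⁻⁴ × 1800 × 0.57 = 0.13338 m
Δh = 0.09744 + 0.140438 + 0.03094 + 0.13338 = 0.402198 m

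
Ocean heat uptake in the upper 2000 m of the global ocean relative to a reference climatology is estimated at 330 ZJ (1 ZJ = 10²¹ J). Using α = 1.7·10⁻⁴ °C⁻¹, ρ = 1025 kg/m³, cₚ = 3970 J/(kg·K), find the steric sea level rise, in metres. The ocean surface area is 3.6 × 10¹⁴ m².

0.038 m of thermosteric rise

Per unit area: Q = 330×10²¹ / (3.6×10¹⁴) ≈ 9.167×10⁸ J/m²
Δh = αQ/(ρcₚ) = 1.7×10⁻⁴ × 9.167×10⁸ / (1025 × 3970) ≈ 0.038297 m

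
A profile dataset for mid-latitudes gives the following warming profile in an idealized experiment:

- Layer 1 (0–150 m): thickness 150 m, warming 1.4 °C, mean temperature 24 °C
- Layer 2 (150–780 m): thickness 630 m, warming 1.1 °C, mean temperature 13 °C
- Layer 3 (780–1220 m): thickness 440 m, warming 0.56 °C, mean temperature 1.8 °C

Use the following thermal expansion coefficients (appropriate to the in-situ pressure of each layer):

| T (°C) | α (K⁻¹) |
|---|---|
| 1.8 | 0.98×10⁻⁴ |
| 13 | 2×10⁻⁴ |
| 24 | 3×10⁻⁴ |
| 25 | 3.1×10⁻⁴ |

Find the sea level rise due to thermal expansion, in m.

Layer 1 at 24 °C → α = 3×10⁻⁴ K⁻¹
Layer 2 at 13 °C → α = 2×10⁻⁴ K⁻¹
Layer 3 at 1.8 °C → α = 0.98×10⁻⁴ K⁻¹
3×10⁻⁴ × 1.4 × 150 = 0.06300 m
Layer 2: 2×10⁻⁴ × 630 × 1.1 = 0.13860 m
Layer 3: 0.98×10⁻⁴ × 440 × 0.56 = 0.0241472 m
Δh = 0.06300 + 0.13860 + 0.0241472 = 0.2257472 m ≈ 0.226 m

Δh = 0.226 m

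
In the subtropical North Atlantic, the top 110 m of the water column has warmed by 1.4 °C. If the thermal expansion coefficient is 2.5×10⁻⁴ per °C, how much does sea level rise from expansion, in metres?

Δh = αΔT·H = 2.5×10⁻⁴ × 1.4 × 110 = 0.03850 m

0.0385 m of thermosteric rise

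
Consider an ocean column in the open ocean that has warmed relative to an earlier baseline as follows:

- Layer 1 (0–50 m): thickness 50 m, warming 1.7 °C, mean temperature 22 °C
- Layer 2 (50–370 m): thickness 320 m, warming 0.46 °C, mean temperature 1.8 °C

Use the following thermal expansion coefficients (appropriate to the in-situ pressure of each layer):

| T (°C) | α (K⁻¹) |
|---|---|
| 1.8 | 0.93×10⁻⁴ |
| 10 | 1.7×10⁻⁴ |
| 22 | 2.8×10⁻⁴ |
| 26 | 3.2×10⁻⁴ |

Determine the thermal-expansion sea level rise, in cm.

Layer 1 at 22 °C → α = 2.8×10⁻⁴ K⁻¹
Layer 2 at 1.8 °C → α = 0.93×10⁻⁴ K⁻¹
Layer 1: 50 × 2.8×10⁻⁴ × 1.7 = 0.02380 m
50–370 m: 320 × 0.46 × 0.93×10⁻⁴ = 0.0136896 m
Δh = 0.02380 + 0.0136896 = 0.0374896 m

about 3.75 cm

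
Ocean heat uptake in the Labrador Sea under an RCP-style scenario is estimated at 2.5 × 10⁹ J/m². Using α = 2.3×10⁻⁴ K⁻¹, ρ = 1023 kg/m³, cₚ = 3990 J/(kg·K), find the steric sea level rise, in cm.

Δh = αQ/(ρcₚ) = 2.3×10⁻⁴ × 2.5×10⁹ / (1023 × 3990) ≈ 0.14087 m

14.1 cm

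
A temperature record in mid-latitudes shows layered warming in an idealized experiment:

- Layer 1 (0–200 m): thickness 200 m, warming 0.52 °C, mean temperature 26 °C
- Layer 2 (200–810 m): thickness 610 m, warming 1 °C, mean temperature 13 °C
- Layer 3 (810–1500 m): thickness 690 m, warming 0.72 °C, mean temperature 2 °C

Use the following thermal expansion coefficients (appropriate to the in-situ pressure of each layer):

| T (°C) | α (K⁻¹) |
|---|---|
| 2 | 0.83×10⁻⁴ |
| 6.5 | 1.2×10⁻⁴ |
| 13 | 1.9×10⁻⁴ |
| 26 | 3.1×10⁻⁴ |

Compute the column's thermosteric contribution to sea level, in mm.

Δh = 190 mm

Layer 1 at 26 °C → α = 3.1×10⁻⁴ K⁻¹
Layer 2 at 13 °C → α = 1.9×10⁻⁴ K⁻¹
Layer 3 at 2 °C → α = 0.83×10⁻⁴ K⁻¹
Layer 1: 0.52 × 3.1×10⁻⁴ × 200 = 0.03224 m
610 × 1 × 1.9×10⁻⁴ = 0.11590 m
Layer 3: 690 × 0.83×10⁻⁴ × 0.72 = 0.0412344 m
Δh = 0.03224 + 0.11590 + 0.0412344 = 0.1893744 m ≈ 190 mm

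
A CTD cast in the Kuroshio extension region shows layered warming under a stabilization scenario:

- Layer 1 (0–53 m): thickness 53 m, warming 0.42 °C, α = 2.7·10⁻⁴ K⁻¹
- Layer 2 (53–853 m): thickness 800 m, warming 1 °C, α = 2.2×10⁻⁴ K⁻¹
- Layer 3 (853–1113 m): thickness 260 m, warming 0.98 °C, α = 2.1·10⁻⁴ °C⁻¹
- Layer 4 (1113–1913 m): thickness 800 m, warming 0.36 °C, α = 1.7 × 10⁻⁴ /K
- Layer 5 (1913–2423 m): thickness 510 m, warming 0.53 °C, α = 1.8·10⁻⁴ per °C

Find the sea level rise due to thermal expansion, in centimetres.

Δh = 33.3 cm

0–53 m: 0.42 × 53 × 2.7×10⁻⁴ = 0.0060102 m
53–853 m: 800 × 1 × 2.2×10⁻⁴ = 0.17600 m
260 × 2.1×10⁻⁴ × 0.98 = 0.053508 m
1113–1913 m: 0.36 × 800 × 1.7×10⁻⁴ = 0.04896 m
510 × 1.8×10⁻⁴ × 0.53 = 0.048654 m
Δh = 0.0060102 + 0.17600 + 0.053508 + 0.04896 + 0.048654 = 0.3331322 m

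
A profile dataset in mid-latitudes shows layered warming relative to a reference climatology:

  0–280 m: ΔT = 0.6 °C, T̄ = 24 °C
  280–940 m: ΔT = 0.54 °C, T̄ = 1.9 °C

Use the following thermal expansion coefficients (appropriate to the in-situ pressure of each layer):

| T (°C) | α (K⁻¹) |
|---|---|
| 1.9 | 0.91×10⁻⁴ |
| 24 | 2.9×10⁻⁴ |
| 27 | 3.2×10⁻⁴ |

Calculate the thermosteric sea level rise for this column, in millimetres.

about 81.2 mm

Layer 1 at 24 °C → α = 2.9×10⁻⁴ K⁻¹
Layer 2 at 1.9 °C → α = 0.91×10⁻⁴ K⁻¹
0–280 m: 0.6 × 2.9×10⁻⁴ × 280 = 0.04872 m
660 × 0.91×10⁻⁴ × 0.54 = 0.0324324 m
Δh = 0.04872 + 0.0324324 = 0.0811524 m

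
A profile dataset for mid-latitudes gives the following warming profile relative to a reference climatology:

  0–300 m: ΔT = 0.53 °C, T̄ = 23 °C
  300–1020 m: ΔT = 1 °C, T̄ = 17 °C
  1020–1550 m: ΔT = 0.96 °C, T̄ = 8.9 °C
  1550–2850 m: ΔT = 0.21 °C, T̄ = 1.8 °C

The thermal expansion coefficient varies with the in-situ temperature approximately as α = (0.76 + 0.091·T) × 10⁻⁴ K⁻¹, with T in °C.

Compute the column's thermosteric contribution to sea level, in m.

Δh = 0.317 m

Layer 1: α = (0.76 + 0.091×23)×10⁻⁴ = 2.853×10⁻⁴ K⁻¹
Layer 2: α = (0.76 + 0.091×17)×10⁻⁴ = 2.307×10⁻⁴ K⁻¹
Layer 3: α = (0.76 + 0.091×8.9)×10⁻⁴ = 1.5699×10⁻⁴ K⁻¹
Layer 4: α = (0.76 + 0.091×1.8)×10⁻⁴ = 0.9238×10⁻⁴ K⁻¹
Layer 1: 0.53 × 300 × 2.853×10⁻⁴ = 0.0453627 m
Layer 2: 1 × 720 × 2.307×10⁻⁴ = 0.166104 m
0.96 × 530 × 1.5699×10⁻⁴ = 0.079876512 m
1300 × 0.21 × 0.9238×10⁻⁴ = 0.02521974 m
Δh = 0.0453627 + 0.166104 + 0.079876512 + 0.02521974 = 0.316562952 m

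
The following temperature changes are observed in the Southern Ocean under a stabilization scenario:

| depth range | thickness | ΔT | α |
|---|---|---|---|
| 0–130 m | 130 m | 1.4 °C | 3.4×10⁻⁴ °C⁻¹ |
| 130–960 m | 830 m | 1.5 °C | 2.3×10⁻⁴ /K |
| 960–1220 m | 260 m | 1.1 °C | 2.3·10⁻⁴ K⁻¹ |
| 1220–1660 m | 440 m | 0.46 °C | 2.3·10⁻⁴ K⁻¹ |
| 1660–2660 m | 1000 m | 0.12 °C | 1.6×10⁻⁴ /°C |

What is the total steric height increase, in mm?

0–130 m: 3.4×10⁻⁴ × 1.4 × 130 = 0.06188 m
130–960 m: 1.5 × 830 × 2.3×10⁻⁴ = 0.28635 m
Layer 3: 260 × 1.1 × 2.3×10⁻⁴ = 0.06578 m
1220–1660 m: 0.46 × 440 × 2.3×10⁻⁴ = 0.046552 m
1660–2660 m: 1000 × 0.12 × 1.6×10⁻⁴ = 0.01920 m
Δh = 0.06188 + 0.28635 + 0.06578 + 0.046552 + 0.01920 = 0.479762 m

Δh = 480 mm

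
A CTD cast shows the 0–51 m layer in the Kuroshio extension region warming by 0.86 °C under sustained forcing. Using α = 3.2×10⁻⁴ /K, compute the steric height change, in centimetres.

Δh = αΔT·H = 3.2×10⁻⁴ × 0.86 × 51 = 0.0140352 m

1.40 cm of thermosteric rise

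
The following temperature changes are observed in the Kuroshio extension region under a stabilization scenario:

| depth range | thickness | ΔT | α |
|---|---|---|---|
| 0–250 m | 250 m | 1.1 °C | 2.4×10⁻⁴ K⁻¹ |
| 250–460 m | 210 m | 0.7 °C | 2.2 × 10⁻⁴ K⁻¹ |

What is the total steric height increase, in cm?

9.83 cm of thermosteric rise

0–250 m: 2.4×10⁻⁴ × 250 × 1.1 = 0.06600 m
250–460 m: 210 × 2.2×10⁻⁴ × 0.7 = 0.03234 m
Δh = 0.06600 + 0.03234 = 0.09834 m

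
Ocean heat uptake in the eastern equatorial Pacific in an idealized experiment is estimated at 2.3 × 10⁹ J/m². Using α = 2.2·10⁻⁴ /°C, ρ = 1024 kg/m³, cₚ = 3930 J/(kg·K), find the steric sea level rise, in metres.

Δh = αQ/(ρcₚ) = 2.2×10⁻⁴ × 2.3×10⁹ / (1024 × 3930) ≈ 0.12574 m

about 0.126 m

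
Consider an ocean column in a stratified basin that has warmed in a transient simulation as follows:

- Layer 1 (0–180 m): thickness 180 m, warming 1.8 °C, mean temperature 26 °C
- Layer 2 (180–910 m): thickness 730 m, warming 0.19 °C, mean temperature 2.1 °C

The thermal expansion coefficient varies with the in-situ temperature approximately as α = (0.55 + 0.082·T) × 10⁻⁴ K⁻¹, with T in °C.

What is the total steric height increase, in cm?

9.69 cm

Layer 1: α = (0.55 + 0.082×26)×10⁻⁴ = 2.682×10⁻⁴ K⁻¹
Layer 2: α = (0.55 + 0.082×2.1)×10⁻⁴ = 0.7222×10⁻⁴ K⁻¹
0–180 m: 1.8 × 180 × 2.682×10⁻⁴ = 0.0868968 m
0.7222×10⁻⁴ × 0.19 × 730 = 0.010016914 m
Δh = 0.0868968 + 0.010016914 = 0.096913714 m ≈ 9.69 cm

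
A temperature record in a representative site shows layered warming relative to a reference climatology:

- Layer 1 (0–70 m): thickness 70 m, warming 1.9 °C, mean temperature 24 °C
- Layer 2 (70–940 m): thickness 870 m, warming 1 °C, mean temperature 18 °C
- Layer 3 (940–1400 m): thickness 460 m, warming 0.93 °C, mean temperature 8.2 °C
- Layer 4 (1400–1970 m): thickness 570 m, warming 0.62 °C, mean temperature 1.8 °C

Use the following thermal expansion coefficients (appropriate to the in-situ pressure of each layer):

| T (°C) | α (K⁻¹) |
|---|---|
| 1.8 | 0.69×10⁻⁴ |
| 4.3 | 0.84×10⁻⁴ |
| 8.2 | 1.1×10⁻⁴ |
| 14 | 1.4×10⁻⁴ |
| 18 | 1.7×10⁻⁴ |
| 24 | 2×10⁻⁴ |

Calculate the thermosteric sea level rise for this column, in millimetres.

246 mm

Layer 1 at 24 °C → α = 2×10⁻⁴ K⁻¹
Layer 2 at 18 °C → α = 1.7×10⁻⁴ K⁻¹
Layer 3 at 8.2 °C → α = 1.1×10⁻⁴ K⁻¹
Layer 4 at 1.8 °C → α = 0.69×10⁻⁴ K⁻¹
Layer 1: 1.9 × 70 × 2×10⁻⁴ = 0.02660 m
1 × 870 × 1.7×10⁻⁴ = 0.14790 m
460 × 1.1×10⁻⁴ × 0.93 = 0.047058 m
1400–1970 m: 0.69×10⁻⁴ × 570 × 0.62 = 0.0243846 m
Δh = 0.02660 + 0.14790 + 0.047058 + 0.0243846 = 0.2459426 m ≈ 246 mm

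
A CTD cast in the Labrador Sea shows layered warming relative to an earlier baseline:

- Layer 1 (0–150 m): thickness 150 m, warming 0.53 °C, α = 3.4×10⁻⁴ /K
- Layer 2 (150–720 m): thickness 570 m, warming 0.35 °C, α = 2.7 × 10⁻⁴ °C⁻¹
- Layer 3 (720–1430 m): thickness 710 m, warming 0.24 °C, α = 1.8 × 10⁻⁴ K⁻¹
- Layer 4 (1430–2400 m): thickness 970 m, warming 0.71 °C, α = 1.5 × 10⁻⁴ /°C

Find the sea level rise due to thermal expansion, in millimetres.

about 210 mm

Layer 1: 3.4×10⁻⁴ × 0.53 × 150 = 0.02703 m
150–720 m: 570 × 2.7×10⁻⁴ × 0.35 = 0.053865 m
Layer 3: 0.24 × 1.8×10⁻⁴ × 710 = 0.030672 m
Layer 4: 970 × 0.71 × 1.5×10⁻⁴ = 0.103305 m
Δh = 0.02703 + 0.053865 + 0.030672 + 0.103305 = 0.214872 m ≈ 210 mm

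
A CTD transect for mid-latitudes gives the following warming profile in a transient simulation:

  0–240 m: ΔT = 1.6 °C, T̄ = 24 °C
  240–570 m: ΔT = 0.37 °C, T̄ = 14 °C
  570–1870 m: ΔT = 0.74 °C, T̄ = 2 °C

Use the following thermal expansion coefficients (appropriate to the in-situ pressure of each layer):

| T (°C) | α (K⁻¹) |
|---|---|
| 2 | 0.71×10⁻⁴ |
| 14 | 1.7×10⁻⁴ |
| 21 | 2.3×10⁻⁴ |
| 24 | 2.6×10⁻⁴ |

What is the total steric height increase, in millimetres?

Layer 1 at 24 °C → α = 2.6×10⁻⁴ K⁻¹
Layer 2 at 14 °C → α = 1.7×10⁻⁴ K⁻¹
Layer 3 at 2 °C → α = 0.71×10⁻⁴ K⁻¹
1.6 × 240 × 2.6×10⁻⁴ = 0.09984 m
330 × 0.37 × 1.7×10⁻⁴ = 0.020757 m
Layer 3: 0.74 × 0.71×10⁻⁴ × 1300 = 0.068302 m
Δh = 0.09984 + 0.020757 + 0.068302 = 0.188899 m ≈ 190 mm

about 190 mm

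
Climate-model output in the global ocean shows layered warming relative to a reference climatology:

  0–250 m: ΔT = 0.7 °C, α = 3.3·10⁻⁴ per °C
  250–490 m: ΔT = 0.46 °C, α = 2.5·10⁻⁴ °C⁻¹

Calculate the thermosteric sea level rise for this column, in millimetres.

Δh ≈ 85.4 mm

0–250 m: 3.3×10⁻⁴ × 0.7 × 250 = 0.05775 m
250–490 m: 240 × 2.5×10⁻⁴ × 0.46 = 0.02760 m
Δh = 0.05775 + 0.02760 = 0.08535 m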